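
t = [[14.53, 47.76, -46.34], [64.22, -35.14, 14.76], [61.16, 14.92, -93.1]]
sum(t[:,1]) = 27.54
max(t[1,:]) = 64.22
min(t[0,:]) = -46.34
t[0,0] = 14.53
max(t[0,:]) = 47.76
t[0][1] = 47.76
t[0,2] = -46.34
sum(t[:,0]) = 139.91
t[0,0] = 14.53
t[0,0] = 14.53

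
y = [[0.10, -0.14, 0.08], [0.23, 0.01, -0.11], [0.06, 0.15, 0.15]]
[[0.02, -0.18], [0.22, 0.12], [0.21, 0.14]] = y @ [[1.06, 0.25], [0.75, 1.24], [0.24, -0.43]]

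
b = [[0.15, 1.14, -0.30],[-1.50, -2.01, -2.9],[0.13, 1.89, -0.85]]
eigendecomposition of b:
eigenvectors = [[(-0.92+0j), (-0.11-0.29j), (-0.11+0.29j)], [0.21+0.00j, 0.77+0.00j, 0.77-0.00j], [(0.33+0j), -0.12-0.54j, -0.12+0.54j]]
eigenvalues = [(-0+0j), (-1.35+2.58j), (-1.35-2.58j)]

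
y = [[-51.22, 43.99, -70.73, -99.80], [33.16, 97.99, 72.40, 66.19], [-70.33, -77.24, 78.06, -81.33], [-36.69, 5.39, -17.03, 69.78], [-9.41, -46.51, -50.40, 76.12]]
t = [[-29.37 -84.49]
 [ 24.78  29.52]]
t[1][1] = 29.52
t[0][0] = -29.37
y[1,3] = 66.19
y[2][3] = -81.33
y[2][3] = -81.33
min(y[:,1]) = -77.24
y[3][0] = -36.69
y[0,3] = -99.8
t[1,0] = 24.78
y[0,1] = 43.99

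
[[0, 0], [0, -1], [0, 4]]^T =[[0, 0, 0], [0, -1, 4]]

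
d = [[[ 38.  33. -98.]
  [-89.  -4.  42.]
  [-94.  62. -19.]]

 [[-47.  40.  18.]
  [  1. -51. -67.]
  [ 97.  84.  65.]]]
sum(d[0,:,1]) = 91.0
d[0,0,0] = 38.0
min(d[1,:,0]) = -47.0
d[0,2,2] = -19.0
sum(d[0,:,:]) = -129.0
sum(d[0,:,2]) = -75.0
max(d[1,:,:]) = 97.0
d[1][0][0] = -47.0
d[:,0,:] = [[38.0, 33.0, -98.0], [-47.0, 40.0, 18.0]]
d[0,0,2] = -98.0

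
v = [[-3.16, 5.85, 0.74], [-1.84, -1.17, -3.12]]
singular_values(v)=[6.72, 3.76]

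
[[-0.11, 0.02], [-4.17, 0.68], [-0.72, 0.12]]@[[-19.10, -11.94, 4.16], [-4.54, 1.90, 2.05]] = [[2.01, 1.35, -0.42], [76.56, 51.08, -15.95], [13.21, 8.82, -2.75]]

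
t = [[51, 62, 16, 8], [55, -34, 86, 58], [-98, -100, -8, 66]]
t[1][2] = 86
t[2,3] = 66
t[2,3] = 66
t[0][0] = 51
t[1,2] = 86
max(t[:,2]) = 86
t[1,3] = 58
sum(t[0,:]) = 137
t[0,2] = 16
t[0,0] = 51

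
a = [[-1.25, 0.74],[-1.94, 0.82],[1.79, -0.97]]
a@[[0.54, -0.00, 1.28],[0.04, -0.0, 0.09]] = [[-0.65, 0.0, -1.53], [-1.01, 0.0, -2.41], [0.93, 0.00, 2.2]]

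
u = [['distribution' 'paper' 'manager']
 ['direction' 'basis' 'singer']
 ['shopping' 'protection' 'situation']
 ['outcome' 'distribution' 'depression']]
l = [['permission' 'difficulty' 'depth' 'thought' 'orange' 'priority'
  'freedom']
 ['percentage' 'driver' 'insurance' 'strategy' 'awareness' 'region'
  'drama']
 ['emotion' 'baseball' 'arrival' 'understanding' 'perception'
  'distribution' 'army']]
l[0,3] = 'thought'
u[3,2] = 'depression'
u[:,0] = ['distribution', 'direction', 'shopping', 'outcome']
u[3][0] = 'outcome'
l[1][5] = 'region'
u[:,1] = ['paper', 'basis', 'protection', 'distribution']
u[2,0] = 'shopping'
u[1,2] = 'singer'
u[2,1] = 'protection'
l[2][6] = 'army'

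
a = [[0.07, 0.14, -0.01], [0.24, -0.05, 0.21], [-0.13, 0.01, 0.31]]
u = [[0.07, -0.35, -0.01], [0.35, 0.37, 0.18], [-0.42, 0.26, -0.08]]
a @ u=[[0.06, 0.02, 0.03],[-0.09, -0.05, -0.03],[-0.14, 0.13, -0.02]]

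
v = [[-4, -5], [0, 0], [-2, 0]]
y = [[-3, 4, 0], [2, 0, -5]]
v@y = [[2, -16, 25], [0, 0, 0], [6, -8, 0]]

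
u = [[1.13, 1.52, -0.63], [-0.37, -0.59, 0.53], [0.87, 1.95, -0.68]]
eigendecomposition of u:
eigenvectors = [[0.48, -0.88, -0.66], [-0.41, 0.06, 0.56], [0.78, -0.48, 0.51]]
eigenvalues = [-1.16, 0.69, 0.33]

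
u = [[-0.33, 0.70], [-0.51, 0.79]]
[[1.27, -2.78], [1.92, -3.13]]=u @ [[-3.51, -0.02], [0.16, -3.98]]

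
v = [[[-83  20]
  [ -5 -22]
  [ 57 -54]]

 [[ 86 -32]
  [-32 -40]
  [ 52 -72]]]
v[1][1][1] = -40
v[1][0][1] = -32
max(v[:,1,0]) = -5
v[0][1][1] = -22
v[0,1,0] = -5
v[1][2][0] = 52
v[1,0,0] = 86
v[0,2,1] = -54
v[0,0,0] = -83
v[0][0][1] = 20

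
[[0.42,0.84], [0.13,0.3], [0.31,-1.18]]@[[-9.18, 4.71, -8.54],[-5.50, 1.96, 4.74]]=[[-8.48, 3.62, 0.39], [-2.84, 1.20, 0.31], [3.64, -0.85, -8.24]]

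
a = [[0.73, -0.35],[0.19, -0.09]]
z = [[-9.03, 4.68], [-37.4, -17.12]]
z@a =[[-5.70, 2.74], [-30.55, 14.63]]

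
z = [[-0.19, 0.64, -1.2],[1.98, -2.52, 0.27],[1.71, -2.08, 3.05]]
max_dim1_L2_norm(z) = 4.07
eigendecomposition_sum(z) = [[-0.13, 0.19, -0.04],[1.83, -2.63, 0.52],[0.72, -1.03, 0.2]] + [[0.44, -0.05, 0.20], [0.29, -0.03, 0.13], [-0.05, 0.01, -0.02]] + [[-0.50, 0.5, -1.36], [-0.14, 0.14, -0.38], [1.04, -1.05, 2.87]]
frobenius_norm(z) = 5.36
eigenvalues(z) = [-2.56, 0.38, 2.51]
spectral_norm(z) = 4.98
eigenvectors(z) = [[0.07, -0.83, -0.43], [-0.93, -0.55, -0.12], [-0.36, 0.10, 0.9]]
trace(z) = 0.34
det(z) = -2.44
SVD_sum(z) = [[-0.60, 0.77, -0.69], [1.40, -1.79, 1.60], [1.99, -2.55, 2.27]] + [[0.24, -0.28, -0.52], [0.61, -0.71, -1.33], [-0.35, 0.41, 0.77]] + [[0.18,0.14,0.01], [-0.03,-0.02,-0.0], [0.07,0.06,0.0]]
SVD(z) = [[-0.24, -0.32, 0.92], [0.56, -0.82, -0.14], [0.79, 0.48, 0.37]] @ diag([4.979943231228056, 1.9801768418039074, 0.2479215378489004]) @ [[0.5,-0.64,0.57],[-0.37,0.44,0.82],[0.78,0.63,0.02]]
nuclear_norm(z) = 7.21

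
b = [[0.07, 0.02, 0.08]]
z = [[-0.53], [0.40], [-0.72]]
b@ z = [[-0.09]]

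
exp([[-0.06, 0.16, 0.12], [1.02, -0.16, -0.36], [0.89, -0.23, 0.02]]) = [[1.06, 0.14, 0.1], [0.81, 0.95, -0.3], [0.81, -0.16, 1.10]]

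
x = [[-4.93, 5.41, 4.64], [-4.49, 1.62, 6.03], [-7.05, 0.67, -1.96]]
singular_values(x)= [11.89, 6.29, 2.71]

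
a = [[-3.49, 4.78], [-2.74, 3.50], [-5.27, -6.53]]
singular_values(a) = [8.93, 6.74]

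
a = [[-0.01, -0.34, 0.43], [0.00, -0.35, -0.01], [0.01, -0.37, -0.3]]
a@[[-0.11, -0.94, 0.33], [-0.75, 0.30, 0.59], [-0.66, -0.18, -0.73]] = [[-0.03,-0.17,-0.52], [0.27,-0.1,-0.20], [0.47,-0.07,0.00]]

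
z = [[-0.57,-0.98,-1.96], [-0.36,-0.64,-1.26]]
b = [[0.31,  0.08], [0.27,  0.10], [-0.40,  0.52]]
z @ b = [[0.34, -1.16], [0.22, -0.75]]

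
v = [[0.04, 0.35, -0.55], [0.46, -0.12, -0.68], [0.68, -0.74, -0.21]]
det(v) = -0.005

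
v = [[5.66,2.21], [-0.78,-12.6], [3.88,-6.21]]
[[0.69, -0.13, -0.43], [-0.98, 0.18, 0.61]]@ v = [[2.34, 5.83], [-3.32, -8.22]]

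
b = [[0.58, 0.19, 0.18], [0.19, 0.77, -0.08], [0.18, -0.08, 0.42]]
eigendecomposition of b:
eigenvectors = [[0.58, -0.6, -0.55],[-0.32, 0.45, -0.83],[-0.75, -0.66, -0.07]]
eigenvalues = [0.24, 0.64, 0.89]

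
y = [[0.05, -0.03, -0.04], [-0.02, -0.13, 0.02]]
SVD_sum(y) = [[-0.0, -0.02, 0.00], [-0.01, -0.13, 0.01]] + [[0.05, -0.01, -0.04], [-0.01, 0.0, 0.01]]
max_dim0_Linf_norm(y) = 0.13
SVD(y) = [[0.16,0.99], [0.99,-0.16]] @ diag([0.1343064999946551, 0.06827711226454818]) @ [[-0.09, -0.99, 0.10],  [0.77, -0.13, -0.62]]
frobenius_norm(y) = 0.15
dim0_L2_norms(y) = [0.05, 0.13, 0.04]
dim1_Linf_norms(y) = [0.05, 0.13]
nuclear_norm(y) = 0.20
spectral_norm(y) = 0.13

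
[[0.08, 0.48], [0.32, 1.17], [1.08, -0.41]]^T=[[0.08, 0.32, 1.08], [0.48, 1.17, -0.41]]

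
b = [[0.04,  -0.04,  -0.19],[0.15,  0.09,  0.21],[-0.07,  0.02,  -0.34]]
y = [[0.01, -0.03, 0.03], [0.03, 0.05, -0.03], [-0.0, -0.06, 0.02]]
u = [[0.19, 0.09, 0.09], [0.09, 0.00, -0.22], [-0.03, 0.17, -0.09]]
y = b @ u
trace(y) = 0.08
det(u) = 0.01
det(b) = -0.00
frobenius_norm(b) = 0.48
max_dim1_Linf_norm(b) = 0.34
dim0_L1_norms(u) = [0.31, 0.26, 0.4]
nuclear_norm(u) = 0.65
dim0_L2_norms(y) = [0.03, 0.08, 0.05]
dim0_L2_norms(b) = [0.17, 0.1, 0.44]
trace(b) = -0.21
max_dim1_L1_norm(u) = 0.37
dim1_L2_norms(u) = [0.23, 0.24, 0.19]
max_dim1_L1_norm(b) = 0.45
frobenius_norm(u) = 0.38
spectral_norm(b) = 0.46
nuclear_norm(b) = 0.67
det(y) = -0.00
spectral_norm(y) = 0.10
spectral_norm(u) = 0.26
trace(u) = 0.10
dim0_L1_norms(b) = [0.26, 0.15, 0.74]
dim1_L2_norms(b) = [0.2, 0.27, 0.35]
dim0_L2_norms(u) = [0.21, 0.19, 0.25]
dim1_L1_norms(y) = [0.07, 0.11, 0.08]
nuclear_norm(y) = 0.14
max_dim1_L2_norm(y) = 0.07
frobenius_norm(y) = 0.10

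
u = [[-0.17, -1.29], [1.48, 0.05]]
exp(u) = [[0.11, -0.87], [0.99, 0.25]]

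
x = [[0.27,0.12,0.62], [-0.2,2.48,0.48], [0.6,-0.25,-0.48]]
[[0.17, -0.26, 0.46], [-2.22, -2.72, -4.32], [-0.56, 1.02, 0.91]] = x @ [[-0.74, 0.84, 1.23],[-1.11, -0.91, -1.75],[0.81, -0.61, 0.55]]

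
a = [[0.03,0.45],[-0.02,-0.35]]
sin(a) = [[0.03, 0.44], [-0.02, -0.34]]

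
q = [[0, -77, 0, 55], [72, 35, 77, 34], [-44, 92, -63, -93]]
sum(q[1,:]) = 218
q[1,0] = 72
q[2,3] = -93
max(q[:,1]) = 92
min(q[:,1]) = -77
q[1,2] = 77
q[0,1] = -77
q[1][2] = 77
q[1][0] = 72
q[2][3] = -93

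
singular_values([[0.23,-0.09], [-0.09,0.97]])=[0.98, 0.22]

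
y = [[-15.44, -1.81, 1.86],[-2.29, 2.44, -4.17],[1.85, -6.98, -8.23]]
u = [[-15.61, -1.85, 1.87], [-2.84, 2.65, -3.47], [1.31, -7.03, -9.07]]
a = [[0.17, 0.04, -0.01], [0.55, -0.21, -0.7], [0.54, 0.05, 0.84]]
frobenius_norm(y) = 19.84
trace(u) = -22.03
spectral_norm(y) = 15.94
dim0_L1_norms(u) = [19.76, 11.53, 14.41]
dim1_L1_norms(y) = [19.11, 8.9, 17.06]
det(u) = 842.89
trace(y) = -21.23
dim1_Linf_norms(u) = [15.61, 3.47, 9.07]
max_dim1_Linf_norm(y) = 15.44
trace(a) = 0.80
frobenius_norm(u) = 20.28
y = a + u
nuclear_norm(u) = 32.12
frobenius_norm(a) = 1.37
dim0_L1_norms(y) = [19.58, 11.23, 14.26]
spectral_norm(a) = 1.11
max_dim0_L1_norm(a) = 1.55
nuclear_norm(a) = 1.97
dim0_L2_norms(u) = [15.92, 7.74, 9.89]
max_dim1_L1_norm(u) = 19.33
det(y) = 828.87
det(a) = -0.06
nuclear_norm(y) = 31.54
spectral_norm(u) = 16.11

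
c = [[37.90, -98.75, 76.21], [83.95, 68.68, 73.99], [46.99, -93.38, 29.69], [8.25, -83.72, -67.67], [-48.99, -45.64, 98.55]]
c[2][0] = 46.99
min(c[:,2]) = -67.67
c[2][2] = 29.69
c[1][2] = 73.99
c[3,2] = -67.67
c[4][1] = -45.64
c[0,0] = 37.9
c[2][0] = 46.99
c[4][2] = 98.55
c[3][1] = -83.72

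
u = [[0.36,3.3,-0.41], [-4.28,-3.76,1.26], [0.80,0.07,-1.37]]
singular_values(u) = [6.46, 2.19, 1.08]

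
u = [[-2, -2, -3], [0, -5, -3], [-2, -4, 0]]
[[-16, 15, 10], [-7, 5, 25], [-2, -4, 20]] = u@[[3, -2, 0], [-1, 2, -5], [4, -5, 0]]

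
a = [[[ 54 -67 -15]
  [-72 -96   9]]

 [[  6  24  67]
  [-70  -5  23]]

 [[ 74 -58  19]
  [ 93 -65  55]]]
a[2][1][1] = -65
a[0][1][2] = 9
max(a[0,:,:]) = 54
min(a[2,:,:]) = -65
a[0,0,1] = -67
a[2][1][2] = 55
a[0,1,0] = -72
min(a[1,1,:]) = -70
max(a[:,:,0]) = 93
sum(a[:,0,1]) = -101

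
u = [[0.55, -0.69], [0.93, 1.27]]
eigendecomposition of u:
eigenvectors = [[(0.29-0.58j), (0.29+0.58j)], [-0.76+0.00j, (-0.76-0j)]]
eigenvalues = [(0.91+0.72j), (0.91-0.72j)]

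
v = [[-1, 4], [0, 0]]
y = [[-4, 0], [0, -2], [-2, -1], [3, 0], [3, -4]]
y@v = [[4, -16], [0, 0], [2, -8], [-3, 12], [-3, 12]]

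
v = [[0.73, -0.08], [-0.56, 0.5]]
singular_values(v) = [1.0, 0.32]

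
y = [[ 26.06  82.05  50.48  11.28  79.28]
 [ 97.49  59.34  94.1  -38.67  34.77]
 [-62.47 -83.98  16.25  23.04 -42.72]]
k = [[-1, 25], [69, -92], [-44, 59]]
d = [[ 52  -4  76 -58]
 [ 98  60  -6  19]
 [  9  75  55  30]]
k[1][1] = -92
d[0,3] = -58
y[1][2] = 94.1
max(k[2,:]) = 59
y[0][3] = 11.28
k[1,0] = 69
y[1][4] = 34.77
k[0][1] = 25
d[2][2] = 55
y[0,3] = 11.28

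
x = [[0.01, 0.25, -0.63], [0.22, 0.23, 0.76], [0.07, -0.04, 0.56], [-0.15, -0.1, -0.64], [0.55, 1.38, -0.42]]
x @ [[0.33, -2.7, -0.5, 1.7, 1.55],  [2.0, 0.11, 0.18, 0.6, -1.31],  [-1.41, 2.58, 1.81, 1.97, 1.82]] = [[1.39, -1.62, -1.10, -1.07, -1.46], [-0.54, 1.39, 1.31, 2.01, 1.42], [-0.85, 1.25, 0.97, 1.20, 1.18], [0.65, -1.26, -1.1, -1.58, -1.27], [3.53, -2.42, -0.79, 0.94, -1.72]]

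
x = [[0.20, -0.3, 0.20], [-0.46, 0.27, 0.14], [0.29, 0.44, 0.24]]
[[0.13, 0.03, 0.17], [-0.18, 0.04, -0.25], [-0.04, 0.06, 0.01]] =x @[[0.24, -0.00, 0.4], [-0.26, 0.03, -0.27], [0.03, 0.20, 0.06]]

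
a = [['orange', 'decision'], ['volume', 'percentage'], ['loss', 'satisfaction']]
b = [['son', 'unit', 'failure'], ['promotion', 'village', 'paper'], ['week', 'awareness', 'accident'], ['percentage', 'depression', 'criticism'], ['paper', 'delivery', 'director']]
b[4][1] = 'delivery'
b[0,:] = ['son', 'unit', 'failure']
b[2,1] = 'awareness'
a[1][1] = 'percentage'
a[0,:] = ['orange', 'decision']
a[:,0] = ['orange', 'volume', 'loss']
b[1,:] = ['promotion', 'village', 'paper']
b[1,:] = ['promotion', 'village', 'paper']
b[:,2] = ['failure', 'paper', 'accident', 'criticism', 'director']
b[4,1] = 'delivery'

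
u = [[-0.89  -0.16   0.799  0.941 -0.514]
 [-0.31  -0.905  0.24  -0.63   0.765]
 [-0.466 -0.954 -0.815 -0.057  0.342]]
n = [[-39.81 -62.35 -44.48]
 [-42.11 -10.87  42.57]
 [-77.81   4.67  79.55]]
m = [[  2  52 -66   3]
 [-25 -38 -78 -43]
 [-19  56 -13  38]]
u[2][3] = -0.057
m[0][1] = 52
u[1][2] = 0.24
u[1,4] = 0.765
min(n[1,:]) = -42.11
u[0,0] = -0.89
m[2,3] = 38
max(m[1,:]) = -25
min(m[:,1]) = -38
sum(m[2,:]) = 62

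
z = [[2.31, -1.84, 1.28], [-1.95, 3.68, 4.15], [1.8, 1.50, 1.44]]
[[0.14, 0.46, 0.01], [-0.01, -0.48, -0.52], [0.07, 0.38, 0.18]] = z@[[0.03,0.22,0.14], [-0.02,0.01,0.08], [0.03,-0.02,-0.13]]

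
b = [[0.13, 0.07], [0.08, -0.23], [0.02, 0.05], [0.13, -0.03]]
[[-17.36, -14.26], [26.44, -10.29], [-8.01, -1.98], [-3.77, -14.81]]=b@ [[-60.35, -112.67], [-135.96, 5.56]]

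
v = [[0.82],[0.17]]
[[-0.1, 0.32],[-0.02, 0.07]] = v @ [[-0.12, 0.39]]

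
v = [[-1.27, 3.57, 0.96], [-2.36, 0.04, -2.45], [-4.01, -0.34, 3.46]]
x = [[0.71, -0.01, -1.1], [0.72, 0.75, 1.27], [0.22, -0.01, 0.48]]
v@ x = [[1.88,  2.68,  6.39], [-2.19,  0.08,  1.47], [-2.33,  -0.25,  5.64]]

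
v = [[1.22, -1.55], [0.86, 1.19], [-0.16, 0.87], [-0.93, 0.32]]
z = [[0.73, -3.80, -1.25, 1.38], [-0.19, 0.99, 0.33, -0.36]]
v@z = [[1.19, -6.17, -2.04, 2.24], [0.40, -2.09, -0.68, 0.76], [-0.28, 1.47, 0.49, -0.53], [-0.74, 3.85, 1.27, -1.40]]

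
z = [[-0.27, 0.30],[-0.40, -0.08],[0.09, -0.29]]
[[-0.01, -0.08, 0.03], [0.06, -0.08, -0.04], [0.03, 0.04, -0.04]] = z @ [[-0.13, 0.21, 0.06], [-0.16, -0.07, 0.15]]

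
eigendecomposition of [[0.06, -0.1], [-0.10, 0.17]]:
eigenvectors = [[-0.86, 0.51], [-0.51, -0.86]]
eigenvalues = [0.0, 0.23]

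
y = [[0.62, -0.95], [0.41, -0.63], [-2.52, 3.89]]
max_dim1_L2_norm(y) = 4.63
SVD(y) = [[-0.23, -0.9], [-0.16, -0.35], [0.96, -0.28]] @ diag([4.8305676774210715, 0.003989217315674179]) @ [[-0.54, 0.84], [-0.84, -0.54]]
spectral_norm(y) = 4.83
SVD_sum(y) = [[0.62, -0.95],[0.41, -0.63],[-2.52, 3.89]] + [[0.00, 0.0], [0.00, 0.00], [0.0, 0.00]]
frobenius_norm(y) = 4.83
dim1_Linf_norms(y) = [0.95, 0.63, 3.89]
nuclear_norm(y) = 4.83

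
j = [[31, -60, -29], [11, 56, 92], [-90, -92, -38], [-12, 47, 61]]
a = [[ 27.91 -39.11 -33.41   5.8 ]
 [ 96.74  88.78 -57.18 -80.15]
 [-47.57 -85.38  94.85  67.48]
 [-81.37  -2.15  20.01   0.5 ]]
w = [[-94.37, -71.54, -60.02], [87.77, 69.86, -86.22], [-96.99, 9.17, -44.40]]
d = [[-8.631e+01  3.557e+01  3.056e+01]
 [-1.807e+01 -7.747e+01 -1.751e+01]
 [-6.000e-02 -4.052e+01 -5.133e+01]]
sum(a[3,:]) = -63.010000000000005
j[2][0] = -90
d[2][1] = -40.52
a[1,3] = -80.15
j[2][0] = -90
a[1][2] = -57.18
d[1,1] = -77.47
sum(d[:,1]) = -82.42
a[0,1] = -39.11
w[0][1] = -71.54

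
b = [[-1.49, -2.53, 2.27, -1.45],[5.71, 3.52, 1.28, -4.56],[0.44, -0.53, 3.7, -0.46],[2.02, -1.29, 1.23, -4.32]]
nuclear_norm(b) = 18.12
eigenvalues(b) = [(-2.29+1.22j), (-2.29-1.22j), (3+1.01j), (3-1.01j)]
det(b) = 67.48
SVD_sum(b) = [[-0.12, -0.05, -0.04, 0.12], [5.31, 2.19, 1.92, -5.28], [0.88, 0.36, 0.32, -0.87], [2.72, 1.12, 0.98, -2.71]] + [[-1.13, -2.54, 2.51, -1.28], [0.46, 1.03, -1.02, 0.52], [-0.77, -1.74, 1.72, -0.87], [-0.69, -1.56, 1.54, -0.78]] + [[-0.03, -0.12, -0.22, -0.16], [0.05, 0.21, 0.37, 0.27], [0.22, 0.95, 1.68, 1.22], [-0.17, -0.72, -1.27, -0.93]] + [[-0.22, 0.18, 0.02, -0.13],  [-0.10, 0.09, 0.01, -0.06],  [0.11, -0.1, -0.01, 0.07],  [0.16, -0.13, -0.02, 0.10]]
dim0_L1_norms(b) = [9.66, 7.87, 8.48, 10.79]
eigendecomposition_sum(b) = [[(-0+4.03j),  -0.42+0.78j,  (0.54-0.84j),  -1.36-3.63j], [(1.3-0.83j),  (0.34-0.03j),  (-0.38-0j),  -0.89+1.19j], [(0.24-0.04j),  (0.05+0.02j),  -0.06-0.02j,  -0.20+0.12j], [(1.49+3.62j),  (-0.09+0.86j),  0.17-0.95j,  -2.57-2.76j]] + [[-0.00-4.03j, (-0.42-0.78j), (0.54+0.84j), -1.36+3.63j], [1.30+0.83j, 0.34+0.03j, -0.38+0.00j, -0.89-1.19j], [(0.24+0.04j), 0.05-0.02j, (-0.06+0.02j), -0.20-0.12j], [(1.49-3.62j), (-0.09-0.86j), 0.17+0.95j, -2.57+2.76j]] + [[-0.74-0.05j,-0.85-0.30j,(0.6+1.55j),(0.64+0.01j)],[(1.56+1.24j),1.42+1.93j,1.02-4.32j,-1.39-0.98j],[(-0.02+0.93j),(-0.32+1.08j),(1.91-0.85j),(-0.03-0.8j)],[-0.48-0.01j,-0.56-0.16j,0.44+0.99j,(0.41-0.02j)]] + [[-0.74+0.05j, (-0.85+0.3j), 0.60-1.55j, 0.64-0.01j], [(1.56-1.24j), 1.42-1.93j, (1.02+4.32j), (-1.39+0.98j)], [(-0.02-0.93j), (-0.32-1.08j), (1.91+0.85j), (-0.03+0.8j)], [-0.48+0.01j, (-0.56+0.16j), (0.44-0.99j), (0.41+0.02j)]]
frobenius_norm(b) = 11.12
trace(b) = 1.41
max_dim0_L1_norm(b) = 10.79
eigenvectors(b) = [[(-0.69+0j),-0.69-0.00j,0.26-0.18j,(0.26+0.18j)], [0.14+0.22j,0.14-0.22j,(-0.84+0j),(-0.84-0j)], [0.01+0.04j,0.01-0.04j,(-0.24-0.31j),(-0.24+0.31j)], [-0.62+0.26j,(-0.62-0.26j),0.16-0.12j,0.16+0.12j]]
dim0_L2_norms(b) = [6.25, 4.55, 4.69, 6.46]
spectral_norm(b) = 9.13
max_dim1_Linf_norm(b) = 5.71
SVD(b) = [[-0.02,-0.71,-0.10,0.7], [0.88,0.29,0.17,0.34], [0.15,-0.48,0.78,-0.37], [0.45,-0.43,-0.59,-0.51]] @ diag([9.128021335767128, 5.609469620730896, 2.9343124031790437, 0.4490966359559305]) @ [[0.66,0.27,0.24,-0.66], [0.28,0.64,-0.63,0.32], [0.09,0.41,0.73,0.53], [-0.69,0.58,0.07,-0.42]]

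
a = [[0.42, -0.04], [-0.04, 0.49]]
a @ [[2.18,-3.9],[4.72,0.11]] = [[0.73, -1.64], [2.23, 0.21]]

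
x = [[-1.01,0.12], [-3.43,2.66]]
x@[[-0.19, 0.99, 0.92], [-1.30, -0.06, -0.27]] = [[0.04, -1.01, -0.96], [-2.81, -3.56, -3.87]]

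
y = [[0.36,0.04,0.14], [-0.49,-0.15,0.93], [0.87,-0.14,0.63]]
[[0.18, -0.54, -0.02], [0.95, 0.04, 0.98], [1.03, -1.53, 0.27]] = y @ [[0.28,-1.29,-0.34], [-1.33,0.14,-0.29], [0.95,-0.61,0.83]]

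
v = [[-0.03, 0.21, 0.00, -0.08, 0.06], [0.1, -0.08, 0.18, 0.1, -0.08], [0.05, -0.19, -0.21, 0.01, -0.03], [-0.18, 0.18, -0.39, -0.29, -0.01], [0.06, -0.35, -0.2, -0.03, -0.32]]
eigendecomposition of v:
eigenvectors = [[(-0.84+0j), (-0.22+0j), -0.05+0.12j, (-0.05-0.12j), (0.16+0j)], [(-0.47+0j), 0.36+0.00j, -0.01-0.09j, -0.01+0.09j, -0.05+0.00j], [(0.15+0j), (-0.3+0j), (0.16-0.1j), (0.16+0.1j), (-0.2+0j)], [(0.02+0j), (0.79+0j), (0.47+0.32j), (0.47-0.32j), 0.76+0.00j], [(0.22+0j), (-0.33+0j), (0.79+0j), (0.79-0j), 0.60+0.00j]]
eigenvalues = [(0.07+0j), (-0+0j), (-0.38+0.06j), (-0.38-0.06j), (-0.25+0j)]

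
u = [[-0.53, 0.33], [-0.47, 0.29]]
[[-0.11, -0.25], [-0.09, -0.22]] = u @ [[-0.41,1.10], [-0.98,1.01]]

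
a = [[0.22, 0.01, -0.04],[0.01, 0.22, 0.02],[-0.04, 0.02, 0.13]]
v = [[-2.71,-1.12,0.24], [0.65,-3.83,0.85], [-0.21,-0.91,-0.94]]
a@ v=[[-0.58, -0.25, 0.1], [0.11, -0.87, 0.17], [0.09, -0.15, -0.11]]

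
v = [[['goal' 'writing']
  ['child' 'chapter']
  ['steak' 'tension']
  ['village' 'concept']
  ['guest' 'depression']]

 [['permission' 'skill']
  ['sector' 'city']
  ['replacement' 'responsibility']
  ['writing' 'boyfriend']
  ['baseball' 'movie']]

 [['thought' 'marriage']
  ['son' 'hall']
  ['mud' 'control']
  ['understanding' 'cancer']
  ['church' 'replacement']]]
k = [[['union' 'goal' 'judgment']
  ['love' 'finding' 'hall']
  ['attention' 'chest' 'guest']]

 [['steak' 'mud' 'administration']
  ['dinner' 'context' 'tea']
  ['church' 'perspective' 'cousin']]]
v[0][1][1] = 'chapter'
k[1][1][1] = 'context'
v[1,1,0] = 'sector'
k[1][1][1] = 'context'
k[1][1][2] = 'tea'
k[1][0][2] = 'administration'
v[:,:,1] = [['writing', 'chapter', 'tension', 'concept', 'depression'], ['skill', 'city', 'responsibility', 'boyfriend', 'movie'], ['marriage', 'hall', 'control', 'cancer', 'replacement']]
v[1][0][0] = 'permission'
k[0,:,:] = [['union', 'goal', 'judgment'], ['love', 'finding', 'hall'], ['attention', 'chest', 'guest']]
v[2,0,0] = 'thought'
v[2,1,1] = 'hall'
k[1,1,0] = 'dinner'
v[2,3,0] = 'understanding'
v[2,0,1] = 'marriage'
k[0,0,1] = 'goal'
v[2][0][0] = 'thought'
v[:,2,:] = [['steak', 'tension'], ['replacement', 'responsibility'], ['mud', 'control']]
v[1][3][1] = 'boyfriend'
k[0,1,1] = 'finding'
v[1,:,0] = ['permission', 'sector', 'replacement', 'writing', 'baseball']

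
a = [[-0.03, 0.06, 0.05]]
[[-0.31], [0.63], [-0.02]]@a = [[0.01,-0.02,-0.02], [-0.02,0.04,0.03], [0.0,-0.0,-0.00]]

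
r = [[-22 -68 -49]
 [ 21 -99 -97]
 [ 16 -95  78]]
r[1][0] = 21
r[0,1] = -68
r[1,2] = -97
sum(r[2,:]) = -1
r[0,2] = -49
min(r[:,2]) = -97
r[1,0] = 21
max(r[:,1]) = -68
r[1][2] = -97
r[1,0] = 21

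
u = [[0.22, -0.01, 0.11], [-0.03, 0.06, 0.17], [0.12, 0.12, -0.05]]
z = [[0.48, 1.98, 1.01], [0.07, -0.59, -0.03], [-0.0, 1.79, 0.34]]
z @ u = [[0.17, 0.24, 0.34], [0.03, -0.04, -0.09], [-0.01, 0.15, 0.29]]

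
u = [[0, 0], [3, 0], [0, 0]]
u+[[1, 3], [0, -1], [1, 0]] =[[1, 3], [3, -1], [1, 0]]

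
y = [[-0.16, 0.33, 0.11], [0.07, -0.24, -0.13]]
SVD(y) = [[-0.81, 0.59], [0.59, 0.81]] @ diag([0.4721856739210335, 0.05514244593540914]) @ [[0.36, -0.86, -0.35], [-0.68, 0.01, -0.73]]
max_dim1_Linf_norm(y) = 0.33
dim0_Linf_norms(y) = [0.16, 0.33, 0.13]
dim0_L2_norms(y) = [0.17, 0.41, 0.17]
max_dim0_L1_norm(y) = 0.57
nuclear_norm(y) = 0.53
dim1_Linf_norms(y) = [0.33, 0.24]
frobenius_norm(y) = 0.48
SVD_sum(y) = [[-0.14, 0.33, 0.13], [0.10, -0.24, -0.10]] + [[-0.02,0.0,-0.02], [-0.03,0.0,-0.03]]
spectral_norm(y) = 0.47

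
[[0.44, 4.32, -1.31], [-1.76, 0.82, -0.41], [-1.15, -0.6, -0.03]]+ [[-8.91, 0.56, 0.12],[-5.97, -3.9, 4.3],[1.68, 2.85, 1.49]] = [[-8.47, 4.88, -1.19], [-7.73, -3.08, 3.89], [0.53, 2.25, 1.46]]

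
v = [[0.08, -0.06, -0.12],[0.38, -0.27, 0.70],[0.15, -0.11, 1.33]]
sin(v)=[[0.08, -0.06, -0.08], [0.37, -0.26, 0.56], [0.12, -0.09, 1.00]]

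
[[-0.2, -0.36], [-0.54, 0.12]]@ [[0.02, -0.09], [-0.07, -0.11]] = [[0.02, 0.06], [-0.02, 0.04]]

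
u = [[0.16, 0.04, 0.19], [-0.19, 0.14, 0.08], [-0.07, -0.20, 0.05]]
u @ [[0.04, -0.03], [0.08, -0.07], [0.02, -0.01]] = [[0.01, -0.01], [0.01, -0.0], [-0.02, 0.02]]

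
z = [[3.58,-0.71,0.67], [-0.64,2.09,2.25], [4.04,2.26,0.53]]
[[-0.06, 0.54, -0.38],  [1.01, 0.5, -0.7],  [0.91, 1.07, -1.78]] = z@[[0.02, 0.16, -0.2], [0.33, 0.16, -0.44], [0.15, 0.12, 0.04]]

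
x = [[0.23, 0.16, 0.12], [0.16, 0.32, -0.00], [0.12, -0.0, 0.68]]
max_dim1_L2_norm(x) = 0.69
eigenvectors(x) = [[0.81, -0.52, 0.27],[-0.57, -0.82, 0.11],[-0.16, 0.24, 0.96]]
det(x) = 0.03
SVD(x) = [[-0.27, 0.52, 0.81],  [-0.11, 0.82, -0.57],  [-0.96, -0.24, -0.16]] @ diag([0.714333620173362, 0.422865870689376, 0.09280050913726225]) @ [[-0.27,-0.11,-0.96], [0.52,0.82,-0.24], [0.81,-0.57,-0.16]]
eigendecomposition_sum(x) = [[0.06, -0.04, -0.01], [-0.04, 0.03, 0.01], [-0.01, 0.01, 0.0]] + [[0.12, 0.18, -0.05], [0.18, 0.28, -0.08], [-0.05, -0.08, 0.03]] + [[0.05, 0.02, 0.19], [0.02, 0.01, 0.08], [0.19, 0.08, 0.65]]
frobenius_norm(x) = 0.84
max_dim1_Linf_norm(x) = 0.68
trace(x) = 1.23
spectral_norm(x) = 0.71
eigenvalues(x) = [0.09, 0.42, 0.71]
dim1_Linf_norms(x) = [0.23, 0.32, 0.68]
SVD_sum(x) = [[0.05, 0.02, 0.19], [0.02, 0.01, 0.08], [0.19, 0.08, 0.65]] + [[0.12, 0.18, -0.05], [0.18, 0.28, -0.08], [-0.05, -0.08, 0.03]] + [[0.06, -0.04, -0.01],[-0.04, 0.03, 0.01],[-0.01, 0.01, 0.00]]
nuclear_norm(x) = 1.23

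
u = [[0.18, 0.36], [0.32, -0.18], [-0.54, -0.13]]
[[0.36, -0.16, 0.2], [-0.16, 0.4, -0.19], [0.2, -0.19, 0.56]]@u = [[-0.09, 0.13], [0.2, -0.10], [-0.33, 0.03]]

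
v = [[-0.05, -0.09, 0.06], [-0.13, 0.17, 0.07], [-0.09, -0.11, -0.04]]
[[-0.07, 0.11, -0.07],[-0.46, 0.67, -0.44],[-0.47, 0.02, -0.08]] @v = [[-0.00, 0.03, 0.01], [-0.02, 0.2, 0.04], [0.03, 0.05, -0.02]]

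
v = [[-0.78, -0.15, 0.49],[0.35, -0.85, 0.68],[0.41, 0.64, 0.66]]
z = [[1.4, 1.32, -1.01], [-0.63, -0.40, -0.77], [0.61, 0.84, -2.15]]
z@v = [[-1.04, -1.98, 0.92],[0.04, -0.06, -1.09],[-1.06, -2.18, -0.55]]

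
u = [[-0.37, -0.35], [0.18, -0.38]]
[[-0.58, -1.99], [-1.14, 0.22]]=u@ [[-0.88, 4.08], [2.59, 1.36]]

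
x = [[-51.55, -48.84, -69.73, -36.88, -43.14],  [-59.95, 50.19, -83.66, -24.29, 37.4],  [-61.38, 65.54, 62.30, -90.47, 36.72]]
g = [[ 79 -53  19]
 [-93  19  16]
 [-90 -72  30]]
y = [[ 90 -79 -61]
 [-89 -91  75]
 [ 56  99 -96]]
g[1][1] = 19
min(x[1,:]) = -83.66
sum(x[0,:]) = -250.14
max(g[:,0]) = 79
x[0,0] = -51.55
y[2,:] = [56, 99, -96]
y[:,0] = [90, -89, 56]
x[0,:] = [-51.55, -48.84, -69.73, -36.88, -43.14]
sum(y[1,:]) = -105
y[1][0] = -89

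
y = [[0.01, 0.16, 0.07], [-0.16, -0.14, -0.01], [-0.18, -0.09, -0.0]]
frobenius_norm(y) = 0.34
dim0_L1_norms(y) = [0.35, 0.39, 0.08]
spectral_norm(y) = 0.31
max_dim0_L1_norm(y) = 0.39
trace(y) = -0.13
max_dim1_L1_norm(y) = 0.31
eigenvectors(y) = [[(-0.64+0j),-0.64-0.00j,(0.28+0j)], [(0.25-0.47j),0.25+0.47j,-0.42+0.00j], [0.06-0.55j,0.06+0.55j,(0.86+0j)]]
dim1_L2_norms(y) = [0.17, 0.21, 0.2]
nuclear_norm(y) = 0.46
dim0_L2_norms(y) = [0.24, 0.23, 0.07]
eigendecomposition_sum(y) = [[0.00+0.11j, (0.08+0.05j), 0.04-0.01j], [-0.08-0.04j, (-0.07+0.04j), -0.01+0.03j], [(-0.09-0.01j), -0.05+0.06j, 0.00+0.03j]] + [[-0.11j, (0.08-0.05j), (0.04+0.01j)], [(-0.08+0.04j), -0.07-0.04j, (-0.01-0.03j)], [(-0.09+0.01j), (-0.05-0.06j), 0.00-0.03j]] + [[0.00-0.00j,0.00-0.00j,(-0+0j)], [(-0+0j),(-0.01+0j),0.00-0.00j], [-0j,(0.01-0j),(-0.01+0j)]]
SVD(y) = [[-0.4, -0.88, -0.24], [0.68, -0.11, -0.72], [0.61, -0.46, 0.64]] @ diag([0.31166505249522125, 0.1383565282922327, 0.011061922620939657]) @ [[-0.72, -0.69, -0.11], [0.66, -0.61, -0.44], [-0.23, 0.39, -0.89]]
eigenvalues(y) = [(-0.06+0.18j), (-0.06-0.18j), (-0.01+0j)]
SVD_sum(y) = [[0.09, 0.09, 0.01],[-0.15, -0.15, -0.02],[-0.14, -0.13, -0.02]] + [[-0.08, 0.07, 0.05], [-0.01, 0.01, 0.01], [-0.04, 0.04, 0.03]] + [[0.0, -0.00, 0.00], [0.00, -0.00, 0.01], [-0.00, 0.00, -0.01]]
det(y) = -0.00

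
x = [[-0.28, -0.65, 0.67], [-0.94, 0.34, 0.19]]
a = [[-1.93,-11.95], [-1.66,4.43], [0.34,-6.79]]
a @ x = [[11.77, -2.81, -3.56], [-3.70, 2.59, -0.27], [6.29, -2.53, -1.06]]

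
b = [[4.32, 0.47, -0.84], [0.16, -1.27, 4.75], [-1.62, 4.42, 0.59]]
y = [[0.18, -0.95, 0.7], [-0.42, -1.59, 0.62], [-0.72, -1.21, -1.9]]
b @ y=[[1.18, -3.83, 4.91], [-2.86, -3.88, -9.70], [-2.57, -6.20, 0.49]]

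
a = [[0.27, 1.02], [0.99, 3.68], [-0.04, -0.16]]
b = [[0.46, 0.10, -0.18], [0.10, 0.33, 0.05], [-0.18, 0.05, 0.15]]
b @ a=[[0.23, 0.87], [0.35, 1.31], [-0.01, -0.02]]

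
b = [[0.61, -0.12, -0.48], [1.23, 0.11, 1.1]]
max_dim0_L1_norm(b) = 1.84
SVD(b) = [[0.10, 1.0],  [1.0, -0.1]] @ diag([1.6599533485183087, 0.772304914358865]) @ [[0.77, 0.06, 0.63], [0.63, -0.17, -0.76]]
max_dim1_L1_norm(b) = 2.44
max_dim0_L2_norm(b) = 1.37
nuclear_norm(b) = 2.43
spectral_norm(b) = 1.66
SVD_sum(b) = [[0.12,0.01,0.10], [1.28,0.1,1.04]] + [[0.49,-0.13,-0.58], [-0.05,0.01,0.06]]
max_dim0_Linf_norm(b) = 1.23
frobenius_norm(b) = 1.83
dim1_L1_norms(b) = [1.21, 2.44]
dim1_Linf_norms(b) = [0.61, 1.23]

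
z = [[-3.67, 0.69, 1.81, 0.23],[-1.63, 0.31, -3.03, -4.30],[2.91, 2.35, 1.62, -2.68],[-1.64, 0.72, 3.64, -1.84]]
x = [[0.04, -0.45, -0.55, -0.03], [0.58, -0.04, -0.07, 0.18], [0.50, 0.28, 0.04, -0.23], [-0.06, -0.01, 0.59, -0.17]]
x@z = [[-0.96, -1.43, 0.44, 3.47], [-2.56, 0.35, 1.71, 0.16], [-1.8, 0.36, -0.72, -0.77], [2.23, 1.22, 0.26, -1.24]]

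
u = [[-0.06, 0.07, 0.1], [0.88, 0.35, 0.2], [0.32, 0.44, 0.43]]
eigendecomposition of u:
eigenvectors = [[0.14, 0.25, 0.2],  [0.60, -0.80, -0.78],  [0.79, 0.55, 0.60]]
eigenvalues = [0.82, -0.06, -0.03]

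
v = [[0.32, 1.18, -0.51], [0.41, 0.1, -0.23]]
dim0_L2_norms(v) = [0.52, 1.18, 0.56]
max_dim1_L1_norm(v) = 2.01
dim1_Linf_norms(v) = [1.18, 0.41]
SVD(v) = [[-0.97,-0.22], [-0.22,0.97]] @ diag([1.3558988570115469, 0.38397693883198375]) @ [[-0.3,-0.86,0.4],[0.86,-0.43,-0.29]]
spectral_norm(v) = 1.36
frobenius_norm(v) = 1.41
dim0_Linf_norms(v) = [0.41, 1.18, 0.51]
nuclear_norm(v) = 1.74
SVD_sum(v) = [[0.39, 1.14, -0.53],  [0.09, 0.26, -0.12]] + [[-0.07,0.04,0.02], [0.32,-0.16,-0.11]]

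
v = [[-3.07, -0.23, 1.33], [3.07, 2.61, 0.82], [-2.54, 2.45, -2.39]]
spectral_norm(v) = 5.16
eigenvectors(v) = [[0.00+0.51j, -0.51j, (0.05+0j)], [0.20-0.20j, 0.20+0.20j, (0.92+0j)], [(-0.81+0j), -0.81-0.00j, 0.39+0.00j]]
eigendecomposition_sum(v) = [[(-1.56+0.95j), -0.19-0.40j, 0.65+0.84j],  [0.99+0.23j, (-0.08+0.23j), (0.07-0.58j)],  [(-1.5-2.49j), (0.64-0.3j), -1.34+1.03j]] + [[(-1.56-0.95j), (-0.19+0.4j), 0.65-0.84j], [(0.99-0.23j), -0.08-0.23j, (0.07+0.58j)], [-1.50+2.49j, (0.64+0.3j), -1.34-1.03j]] + [[(0.06-0j), 0.15+0.00j, (0.04+0j)], [(1.1-0j), 2.77+0.00j, (0.68+0j)], [(0.46-0j), 1.17+0.00j, (0.29+0j)]]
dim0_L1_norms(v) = [8.68, 5.29, 4.54]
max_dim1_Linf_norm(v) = 3.07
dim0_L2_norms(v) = [5.03, 3.59, 2.86]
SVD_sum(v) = [[-2.64, -0.31, -0.58], [3.35, 0.39, 0.73], [-2.61, -0.31, -0.57]] + [[-0.00,  -0.76,  0.43],  [0.01,  1.63,  -0.93],  [0.02,  2.87,  -1.63]] + [[-0.42, 0.84, 1.48], [-0.29, 0.58, 1.02], [0.05, -0.11, -0.19]]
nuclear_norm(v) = 11.19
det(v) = 42.93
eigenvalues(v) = [(-2.98+2.21j), (-2.98-2.21j), (3.12+0j)]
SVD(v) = [[-0.53, 0.22, -0.82], [0.67, -0.48, -0.56], [-0.52, -0.85, 0.1]] @ diag([5.155673941564423, 3.8950114527619504, 2.1378054147014405]) @ [[0.97, 0.11, 0.21], [-0.01, -0.87, 0.49], [0.24, -0.48, -0.84]]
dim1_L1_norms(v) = [4.63, 6.5, 7.38]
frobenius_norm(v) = 6.81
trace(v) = -2.85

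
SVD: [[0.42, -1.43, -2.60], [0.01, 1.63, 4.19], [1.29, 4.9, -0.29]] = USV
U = [[0.44, 0.32, -0.84], [-0.63, -0.56, -0.54], [-0.64, 0.77, -0.04]]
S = [6.03, 4.29, 0.43]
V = [[-0.11, -0.80, -0.6], [0.26, 0.56, -0.79], [-0.96, 0.24, -0.15]]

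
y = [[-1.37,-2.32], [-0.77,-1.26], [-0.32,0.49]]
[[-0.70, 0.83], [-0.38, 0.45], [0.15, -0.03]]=y @ [[0.0, -0.23], [0.3, -0.22]]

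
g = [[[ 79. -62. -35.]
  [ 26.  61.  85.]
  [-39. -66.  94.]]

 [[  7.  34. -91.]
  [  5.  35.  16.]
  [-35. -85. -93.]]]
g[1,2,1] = -85.0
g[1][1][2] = 16.0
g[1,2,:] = [-35.0, -85.0, -93.0]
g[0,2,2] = 94.0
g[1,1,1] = 35.0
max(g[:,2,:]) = 94.0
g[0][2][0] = -39.0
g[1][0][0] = 7.0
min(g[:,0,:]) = -91.0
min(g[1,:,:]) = -93.0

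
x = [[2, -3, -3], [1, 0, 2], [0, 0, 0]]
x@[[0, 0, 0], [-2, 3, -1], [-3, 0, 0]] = [[15, -9, 3], [-6, 0, 0], [0, 0, 0]]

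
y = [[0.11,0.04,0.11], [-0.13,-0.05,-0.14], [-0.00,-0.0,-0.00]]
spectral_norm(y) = 0.25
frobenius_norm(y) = 0.25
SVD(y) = [[-0.63, 0.78, 0.00], [0.78, 0.63, 0.0], [0.00, 0.00, 1.0]] @ diag([0.2545187176609126, 0.004496927867406641, -0.0]) @ [[-0.67,-0.25,-0.70],[0.74,-0.11,-0.66],[0.09,-0.96,0.26]]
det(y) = 0.00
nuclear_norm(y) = 0.26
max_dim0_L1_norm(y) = 0.25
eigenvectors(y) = [[0.66, -0.33, 0.09], [-0.75, 0.94, -0.96], [0.00, 0.0, 0.26]]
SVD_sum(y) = [[0.11,  0.04,  0.11], [-0.13,  -0.05,  -0.14], [0.00,  0.0,  0.00]] + [[0.00,-0.0,-0.0], [0.0,-0.0,-0.0], [0.0,0.00,0.0]] + [[-0.0, -0.0, -0.0], [-0.0, -0.0, -0.00], [-0.00, 0.0, -0.00]]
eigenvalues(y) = [0.06, -0.0, -0.0]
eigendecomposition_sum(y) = [[0.11, 0.04, 0.1], [-0.12, -0.04, -0.11], [0.0, 0.00, 0.0]] + [[0.0, 0.0, 0.01], [-0.01, -0.01, -0.03], [-0.0, -0.00, -0.0]] + [[-0.0, -0.0, -0.0],[-0.00, -0.00, 0.00],[-0.00, -0.00, -0.00]]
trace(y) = 0.06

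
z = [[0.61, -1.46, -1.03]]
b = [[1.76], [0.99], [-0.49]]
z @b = [[0.13]]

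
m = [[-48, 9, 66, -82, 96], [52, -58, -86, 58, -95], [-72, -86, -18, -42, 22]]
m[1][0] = 52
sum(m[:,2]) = -38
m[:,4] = [96, -95, 22]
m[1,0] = 52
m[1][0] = 52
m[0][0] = -48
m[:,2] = [66, -86, -18]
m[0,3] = -82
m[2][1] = -86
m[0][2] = 66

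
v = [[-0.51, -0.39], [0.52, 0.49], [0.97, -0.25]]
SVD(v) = [[-0.47, 0.44], [0.49, -0.59], [0.73, 0.68]] @ diag([1.2302549383866992, 0.6423182907057365]) @ [[0.98, 0.20], [0.20, -0.98]]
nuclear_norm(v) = 1.87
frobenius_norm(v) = 1.39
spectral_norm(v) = 1.23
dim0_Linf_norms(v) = [0.97, 0.49]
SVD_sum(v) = [[-0.57, -0.11], [0.59, 0.12], [0.88, 0.18]] + [[0.06, -0.28], [-0.07, 0.37], [0.09, -0.43]]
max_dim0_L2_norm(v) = 1.21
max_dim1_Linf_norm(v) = 0.97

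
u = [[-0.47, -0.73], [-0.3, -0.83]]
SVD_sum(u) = [[-0.38, -0.77], [-0.39, -0.79]] + [[-0.09,  0.04], [0.09,  -0.04]]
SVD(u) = [[-0.70,-0.71], [-0.71,0.70]] @ diag([1.230185120229395, 0.13908475820947563]) @ [[0.44, 0.90], [0.90, -0.44]]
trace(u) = -1.30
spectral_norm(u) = 1.23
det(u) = 0.17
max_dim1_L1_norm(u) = 1.2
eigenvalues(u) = [-0.15, -1.15]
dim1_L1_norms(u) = [1.2, 1.13]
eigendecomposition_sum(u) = [[-0.10, 0.11], [0.04, -0.05]] + [[-0.37, -0.84], [-0.34, -0.78]]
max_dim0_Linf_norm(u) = 0.83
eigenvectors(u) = [[0.92, 0.73], [-0.4, 0.68]]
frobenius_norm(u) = 1.24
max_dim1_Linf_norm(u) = 0.83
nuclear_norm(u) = 1.37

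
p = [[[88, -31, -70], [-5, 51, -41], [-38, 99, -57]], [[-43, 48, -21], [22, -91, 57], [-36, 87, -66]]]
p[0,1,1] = 51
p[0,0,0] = 88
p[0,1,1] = 51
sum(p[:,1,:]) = -7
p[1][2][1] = 87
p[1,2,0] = -36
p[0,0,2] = -70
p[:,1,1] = [51, -91]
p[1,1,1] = -91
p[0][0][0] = 88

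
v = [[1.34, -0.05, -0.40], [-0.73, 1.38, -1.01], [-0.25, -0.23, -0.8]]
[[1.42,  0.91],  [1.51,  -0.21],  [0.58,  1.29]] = v @ [[0.74, 0.23], [0.65, -1.04], [-1.14, -1.38]]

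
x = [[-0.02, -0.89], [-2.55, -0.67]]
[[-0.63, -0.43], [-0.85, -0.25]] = x @ [[0.15, -0.03], [0.70, 0.48]]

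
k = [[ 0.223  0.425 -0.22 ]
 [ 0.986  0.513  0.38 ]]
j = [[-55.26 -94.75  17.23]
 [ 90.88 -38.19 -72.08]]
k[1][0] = 0.986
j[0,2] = 17.23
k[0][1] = 0.425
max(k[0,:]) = 0.425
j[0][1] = -94.75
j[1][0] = 90.88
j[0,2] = 17.23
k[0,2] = -0.22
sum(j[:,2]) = -54.849999999999994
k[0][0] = 0.223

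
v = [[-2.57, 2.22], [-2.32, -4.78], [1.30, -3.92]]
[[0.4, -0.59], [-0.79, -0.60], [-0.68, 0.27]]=v @ [[-0.01,0.24],[0.17,0.01]]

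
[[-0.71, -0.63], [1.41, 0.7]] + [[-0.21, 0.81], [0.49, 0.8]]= [[-0.92, 0.18], [1.90, 1.5]]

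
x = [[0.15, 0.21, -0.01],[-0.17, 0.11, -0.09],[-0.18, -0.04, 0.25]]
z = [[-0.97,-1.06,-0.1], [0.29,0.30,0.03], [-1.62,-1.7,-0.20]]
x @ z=[[-0.07, -0.08, -0.01], [0.34, 0.37, 0.04], [-0.24, -0.25, -0.03]]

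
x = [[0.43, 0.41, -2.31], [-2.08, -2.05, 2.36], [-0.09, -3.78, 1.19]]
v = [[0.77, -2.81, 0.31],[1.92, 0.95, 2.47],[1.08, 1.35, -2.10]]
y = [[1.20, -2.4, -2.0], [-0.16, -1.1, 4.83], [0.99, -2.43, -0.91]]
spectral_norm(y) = 5.40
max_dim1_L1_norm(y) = 6.09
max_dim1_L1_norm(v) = 5.34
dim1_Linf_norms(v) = [2.81, 2.47, 2.1]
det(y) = 1.20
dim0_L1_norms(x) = [2.6, 6.24, 5.86]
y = x + v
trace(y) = -0.81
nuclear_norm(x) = 8.84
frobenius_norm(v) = 5.16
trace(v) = -0.38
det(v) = -22.44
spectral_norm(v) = 3.50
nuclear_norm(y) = 9.24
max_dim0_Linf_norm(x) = 3.78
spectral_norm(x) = 5.34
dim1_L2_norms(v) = [2.93, 3.27, 2.72]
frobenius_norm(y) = 6.59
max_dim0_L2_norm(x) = 4.32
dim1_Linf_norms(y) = [2.4, 4.83, 2.43]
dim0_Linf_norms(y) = [1.2, 2.43, 4.83]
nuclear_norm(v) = 8.72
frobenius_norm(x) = 5.96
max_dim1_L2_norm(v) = 3.27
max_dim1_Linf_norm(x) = 3.78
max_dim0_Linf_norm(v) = 2.81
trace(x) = -0.43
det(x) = -14.02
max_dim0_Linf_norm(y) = 4.83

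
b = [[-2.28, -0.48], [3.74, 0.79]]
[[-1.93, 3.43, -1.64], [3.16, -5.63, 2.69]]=b @ [[0.79,-1.82,0.72], [0.26,1.49,0.0]]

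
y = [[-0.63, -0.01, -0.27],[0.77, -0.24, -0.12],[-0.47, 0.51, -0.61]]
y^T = [[-0.63,0.77,-0.47], [-0.01,-0.24,0.51], [-0.27,-0.12,-0.61]]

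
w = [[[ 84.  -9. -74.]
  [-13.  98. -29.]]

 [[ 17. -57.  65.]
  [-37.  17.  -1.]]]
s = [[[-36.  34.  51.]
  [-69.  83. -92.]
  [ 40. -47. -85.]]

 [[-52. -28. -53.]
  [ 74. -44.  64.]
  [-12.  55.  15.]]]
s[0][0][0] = -36.0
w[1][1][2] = -1.0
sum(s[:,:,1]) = 53.0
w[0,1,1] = 98.0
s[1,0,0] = -52.0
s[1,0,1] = -28.0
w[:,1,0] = [-13.0, -37.0]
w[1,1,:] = [-37.0, 17.0, -1.0]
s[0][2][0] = 40.0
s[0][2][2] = -85.0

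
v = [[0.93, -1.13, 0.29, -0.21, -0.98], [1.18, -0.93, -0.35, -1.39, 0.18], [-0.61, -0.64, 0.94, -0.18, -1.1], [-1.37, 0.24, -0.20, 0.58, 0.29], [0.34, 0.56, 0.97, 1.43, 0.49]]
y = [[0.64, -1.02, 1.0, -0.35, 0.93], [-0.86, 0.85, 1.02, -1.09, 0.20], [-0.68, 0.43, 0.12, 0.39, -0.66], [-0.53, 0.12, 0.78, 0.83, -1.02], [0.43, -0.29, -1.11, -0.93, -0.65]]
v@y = [[1.06, -1.53, 0.74, 1.76, 1.30], [2.61, -2.36, -1.09, -0.86, 2.44], [-0.86, 0.78, -0.07, 2.15, -0.42], [-1.13, 1.50, -1.02, 0.35, -1.87], [-1.47, 0.58, 1.60, 0.38, -1.99]]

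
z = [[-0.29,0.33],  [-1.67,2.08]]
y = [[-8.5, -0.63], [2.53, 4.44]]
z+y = [[-8.79,-0.3], [0.86,6.52]]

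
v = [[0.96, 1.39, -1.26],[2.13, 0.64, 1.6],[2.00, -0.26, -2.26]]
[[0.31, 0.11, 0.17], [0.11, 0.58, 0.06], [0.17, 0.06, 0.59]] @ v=[[0.87, 0.46, -0.60], [1.46, 0.51, 0.65], [1.47, 0.12, -1.45]]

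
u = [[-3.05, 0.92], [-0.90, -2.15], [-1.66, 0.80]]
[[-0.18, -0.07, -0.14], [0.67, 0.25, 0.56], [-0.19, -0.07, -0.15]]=u@[[-0.03,-0.01,-0.03], [-0.30,-0.11,-0.25]]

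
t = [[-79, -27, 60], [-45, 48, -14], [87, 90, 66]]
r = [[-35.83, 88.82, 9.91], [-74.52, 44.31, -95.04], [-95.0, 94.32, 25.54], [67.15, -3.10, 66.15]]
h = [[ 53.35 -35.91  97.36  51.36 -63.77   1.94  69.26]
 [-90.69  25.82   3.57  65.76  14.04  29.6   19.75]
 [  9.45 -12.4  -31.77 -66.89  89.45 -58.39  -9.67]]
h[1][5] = 29.6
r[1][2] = -95.04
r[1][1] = 44.31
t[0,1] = -27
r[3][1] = -3.1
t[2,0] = 87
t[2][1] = 90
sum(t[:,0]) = -37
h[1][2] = 3.57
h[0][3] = 51.36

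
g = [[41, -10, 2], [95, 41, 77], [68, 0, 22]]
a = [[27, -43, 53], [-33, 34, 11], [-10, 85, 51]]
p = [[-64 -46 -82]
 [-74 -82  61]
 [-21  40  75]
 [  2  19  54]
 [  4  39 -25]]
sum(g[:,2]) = 101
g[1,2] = 77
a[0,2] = 53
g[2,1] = 0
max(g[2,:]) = 68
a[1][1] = 34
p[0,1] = -46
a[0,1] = -43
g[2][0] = 68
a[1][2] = 11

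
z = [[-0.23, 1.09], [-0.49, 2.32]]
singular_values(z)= [2.62, 0.0]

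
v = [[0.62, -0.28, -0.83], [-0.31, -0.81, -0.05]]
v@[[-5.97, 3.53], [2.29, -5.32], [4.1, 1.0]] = [[-7.75, 2.85], [-0.21, 3.16]]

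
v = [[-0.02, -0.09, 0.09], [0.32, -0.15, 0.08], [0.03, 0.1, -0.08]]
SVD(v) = [[0.14, -0.68, 0.72],[0.98, 0.18, -0.02],[-0.12, 0.71, 0.69]] @ diag([0.3670091493189824, 0.17432628441978357, 0.01070658099252815]) @ [[0.84, -0.47, 0.27], [0.53, 0.60, -0.59], [0.11, 0.65, 0.76]]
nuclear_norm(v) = 0.55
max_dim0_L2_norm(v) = 0.32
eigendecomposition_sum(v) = [[(-0.01+0.1j), -0.05-0.04j, 0.04+0.02j], [(0.15+0.04j), (-0.08+0.06j), 0.03-0.07j], [(0.01-0.11j), (0.05+0.04j), (-0.05-0.01j)]] + [[(-0.01-0.1j), (-0.05+0.04j), 0.04-0.02j],[0.15-0.04j, (-0.08-0.06j), 0.03+0.07j],[0.01+0.11j, 0.05-0.04j, -0.05+0.01j]] + [[0j,0j,0.00+0.00j], [(0.01+0j),0.00+0.00j,0.01+0.00j], [0.01+0.00j,0.00+0.00j,0.01+0.00j]]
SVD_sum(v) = [[0.04, -0.02, 0.01], [0.30, -0.17, 0.1], [-0.04, 0.02, -0.01]] + [[-0.06, -0.07, 0.07], [0.02, 0.02, -0.02], [0.07, 0.07, -0.07]] + [[0.00, 0.00, 0.01], [-0.0, -0.00, -0.0], [0.0, 0.0, 0.01]]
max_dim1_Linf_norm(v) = 0.32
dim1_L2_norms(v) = [0.13, 0.36, 0.13]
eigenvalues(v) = [(-0.13+0.15j), (-0.13-0.15j), (0.02+0j)]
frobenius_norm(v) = 0.41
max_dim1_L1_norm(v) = 0.55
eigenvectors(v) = [[(-0.06-0.46j), (-0.06+0.46j), (0.16+0j)], [(-0.74+0j), (-0.74-0j), (0.66+0j)], [(0.08+0.48j), (0.08-0.48j), (0.73+0j)]]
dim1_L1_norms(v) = [0.2, 0.55, 0.21]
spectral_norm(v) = 0.37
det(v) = 0.00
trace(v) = -0.25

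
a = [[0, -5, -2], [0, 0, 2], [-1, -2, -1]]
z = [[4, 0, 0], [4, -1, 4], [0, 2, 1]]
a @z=[[-20, 1, -22], [0, 4, 2], [-12, 0, -9]]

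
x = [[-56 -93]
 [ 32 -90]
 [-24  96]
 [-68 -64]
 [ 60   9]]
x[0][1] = -93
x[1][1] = -90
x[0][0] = -56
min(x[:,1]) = -93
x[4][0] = 60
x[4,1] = 9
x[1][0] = 32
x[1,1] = -90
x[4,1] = 9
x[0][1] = -93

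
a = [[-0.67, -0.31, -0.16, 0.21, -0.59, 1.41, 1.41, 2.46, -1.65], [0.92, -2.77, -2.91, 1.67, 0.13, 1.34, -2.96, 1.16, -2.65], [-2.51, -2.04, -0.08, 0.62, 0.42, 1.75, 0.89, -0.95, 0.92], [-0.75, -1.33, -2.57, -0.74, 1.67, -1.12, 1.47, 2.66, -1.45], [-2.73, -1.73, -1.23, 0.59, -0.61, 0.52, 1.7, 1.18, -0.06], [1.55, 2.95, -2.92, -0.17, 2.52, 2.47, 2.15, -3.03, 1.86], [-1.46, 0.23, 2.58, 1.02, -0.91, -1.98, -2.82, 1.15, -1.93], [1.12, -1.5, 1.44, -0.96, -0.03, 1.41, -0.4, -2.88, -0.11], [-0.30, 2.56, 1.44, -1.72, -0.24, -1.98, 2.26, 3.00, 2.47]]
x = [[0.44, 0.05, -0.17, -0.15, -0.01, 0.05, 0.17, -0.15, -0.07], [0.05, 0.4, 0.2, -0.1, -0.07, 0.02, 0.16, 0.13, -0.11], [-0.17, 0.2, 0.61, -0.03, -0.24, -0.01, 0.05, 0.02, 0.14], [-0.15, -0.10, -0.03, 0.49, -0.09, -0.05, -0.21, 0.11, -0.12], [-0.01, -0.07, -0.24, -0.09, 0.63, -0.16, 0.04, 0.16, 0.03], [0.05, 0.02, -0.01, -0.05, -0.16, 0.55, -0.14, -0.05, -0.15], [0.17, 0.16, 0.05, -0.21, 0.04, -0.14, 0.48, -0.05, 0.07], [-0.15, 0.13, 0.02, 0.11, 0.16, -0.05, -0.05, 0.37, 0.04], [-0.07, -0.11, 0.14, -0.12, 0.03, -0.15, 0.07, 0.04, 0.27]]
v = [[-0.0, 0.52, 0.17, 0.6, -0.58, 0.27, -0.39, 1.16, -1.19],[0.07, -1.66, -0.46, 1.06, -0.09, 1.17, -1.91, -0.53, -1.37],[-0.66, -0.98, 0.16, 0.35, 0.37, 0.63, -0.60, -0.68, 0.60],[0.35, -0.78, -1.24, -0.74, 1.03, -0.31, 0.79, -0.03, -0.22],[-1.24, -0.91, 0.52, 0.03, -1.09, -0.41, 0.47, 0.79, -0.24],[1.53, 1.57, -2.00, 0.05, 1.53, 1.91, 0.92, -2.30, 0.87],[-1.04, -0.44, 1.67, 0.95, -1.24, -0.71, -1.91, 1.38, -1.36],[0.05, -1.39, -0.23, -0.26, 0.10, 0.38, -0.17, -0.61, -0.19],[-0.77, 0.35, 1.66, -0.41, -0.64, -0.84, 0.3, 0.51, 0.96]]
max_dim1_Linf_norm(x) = 0.63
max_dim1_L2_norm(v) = 4.66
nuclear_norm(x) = 4.26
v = x @ a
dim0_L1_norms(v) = [5.71, 8.6, 8.11, 4.45, 6.67, 6.63, 7.46, 7.99, 7.0]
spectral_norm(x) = 0.97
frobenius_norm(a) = 15.52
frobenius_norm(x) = 1.76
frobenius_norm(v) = 8.53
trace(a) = -5.63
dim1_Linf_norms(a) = [2.46, 2.96, 2.51, 2.66, 2.73, 3.03, 2.82, 2.88, 3.0]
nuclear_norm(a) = 38.18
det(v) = 0.13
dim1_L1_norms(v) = [4.88, 8.32, 5.03, 5.49, 5.7, 12.68, 10.7, 3.38, 6.44]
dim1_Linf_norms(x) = [0.44, 0.4, 0.61, 0.49, 0.63, 0.55, 0.48, 0.37, 0.27]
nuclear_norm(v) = 18.13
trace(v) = -2.98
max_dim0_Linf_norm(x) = 0.63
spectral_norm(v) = 6.38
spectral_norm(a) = 8.83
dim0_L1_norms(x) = [1.26, 1.24, 1.47, 1.35, 1.43, 1.18, 1.37, 1.08, 1.0]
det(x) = -0.00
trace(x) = 4.24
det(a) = -11514.11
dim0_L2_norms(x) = [0.55, 0.52, 0.72, 0.6, 0.72, 0.61, 0.6, 0.47, 0.39]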